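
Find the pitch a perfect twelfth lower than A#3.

Counting five letter names plus an octave down from A lands on D.
Moving 19 semitones down from A#3 (the size of a perfect twelfth) reaches D#2.

D#2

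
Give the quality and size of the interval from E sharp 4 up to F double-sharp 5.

major 9th

E to F spans two letter names (E-F), plus an octave — that makes it a ninth of some quality.
The major ninth spans 14 semitones, and E#4 to F##5 is exactly 14 semitones — so this is a major ninth.
(Equivalently, a compound major second: a major second plus an octave.)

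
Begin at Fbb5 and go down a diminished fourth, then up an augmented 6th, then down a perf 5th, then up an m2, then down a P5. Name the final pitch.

Ab4

A diminished fourth down from Fbb5 is Cb5.
Up an augmented sixth from Cb5: A5 (10 semitones up).
A perfect fifth down from A5 is D5.
D5 up a minor second → Eb5 (1 semitone).
A perfect fifth down from Eb5 is Ab4.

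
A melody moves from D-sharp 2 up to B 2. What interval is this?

D to B spans six letter names (D-E-F-G-A-B) — that makes it a sixth of some quality.
At 8 semitones, D#2→B2 falls one short of a major sixth: minor.

minor 6th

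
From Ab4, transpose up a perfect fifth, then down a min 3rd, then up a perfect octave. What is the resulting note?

C6

A perfect fifth up from Ab4 is Eb5.
Down a minor third from Eb5: C5 (3 semitones down).
C5 up a perfect octave → C6 (12 semitones).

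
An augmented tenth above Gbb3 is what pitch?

Three letters up from G (plus an octave) reaches B.
An augmented tenth spans 17 semitones, so from Gbb3 the target pitch is Bb4.

Bb4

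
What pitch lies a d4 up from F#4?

Counting four letter names up from F lands on B.
A diminished fourth spans 4 semitones, so from F#4 the target pitch is Bb4.

Bb4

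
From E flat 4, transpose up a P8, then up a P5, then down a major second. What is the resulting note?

Eb4 up a perfect octave → Eb5 (12 semitones).
Up a perfect fifth from Eb5: Bb5 (7 semitones up).
A major second down from Bb5 is Ab5.

A flat 5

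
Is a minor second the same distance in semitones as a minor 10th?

No

1 semitone (minor second) vs 15 semitones (minor tenth): not equal.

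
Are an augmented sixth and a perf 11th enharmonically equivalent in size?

No

An augmented sixth is 10 semitones but a perfect eleventh is 17 semitones — different sizes.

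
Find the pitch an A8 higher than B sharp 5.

The letter stays B (same as the start), shifted an octave up.
Moving 13 semitones up from B#5 (the size of an augmented octave) reaches B##6.

B double-sharp 6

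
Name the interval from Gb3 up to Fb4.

G to F spans seven letter names (G-A-B-C-D-E-F) — that makes it a seventh of some quality.
Gb3 to Fb4 is 10 semitones, a half step short of the major seventh (11), so this is minor.

minor seventh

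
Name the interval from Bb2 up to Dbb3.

B to D spans three letter names (B-C-D): a third.
The major third is 4 semitones; here we have 2, two semitones narrower: diminished.

diminished 3rd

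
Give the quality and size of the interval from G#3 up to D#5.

G to D spans five letter names (G-A-B-C-D), plus an octave — that makes it a twelfth of some quality.
Counting semitones, G#3→D#5 is 19, which is the perfect twelfth.
(Equivalently, a compound perfect fifth: a perfect fifth plus an octave.)

perfect twelfth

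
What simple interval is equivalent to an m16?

minor second

Each octave removed subtracts seven from the number: 16 − 14 = 2.
So a minor sixteenth is 2 octaves plus a minor second. The quality is unchanged.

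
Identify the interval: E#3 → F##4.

E to F spans two letter names (E-F), plus an octave — that makes it a ninth of some quality.
Counting semitones, E#3→F##4 is 14, which is the major ninth.
(Equivalently, a compound major second: a major second plus an octave.)

major ninth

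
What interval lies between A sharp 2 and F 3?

diminished 6th

A to F spans six letter names (A-B-C-D-E-F) — that makes it a sixth of some quality.
A#2 to F3 spans 7 semitones — two semitones narrower than the major sixth (9) — giving a diminished sixth.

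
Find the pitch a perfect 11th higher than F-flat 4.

Counting four letter names plus an octave up from F lands on B.
A perfect eleventh spans 17 semitones, so from Fb4 the target pitch is Bbb5.

B-double-flat 5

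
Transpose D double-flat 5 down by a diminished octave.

An octave keeps the letter name D, an octave down from D.
A diminished octave spans 11 semitones, so from Dbb5 the target pitch is Db4.

D flat 4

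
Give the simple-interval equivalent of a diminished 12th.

diminished 5th

Each octave removed subtracts seven from the number: 12 − 7 = 5.
So a diminished twelfth is an octave plus a diminished fifth. The quality is unchanged.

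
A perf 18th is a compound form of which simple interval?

P4

Each octave removed subtracts seven from the number: 18 − 14 = 4.
Quality carries through unchanged, so the simple form is a perfect fourth.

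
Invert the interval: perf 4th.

The rule of nine gives the new number: 9 − 4 = 5, so a fourth becomes a fifth.
The quality also flips — perfect stays perfect — giving a perfect fifth.

P5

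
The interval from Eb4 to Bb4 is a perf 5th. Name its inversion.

perfect 4th

Inverted interval numbers add to nine, so a fifth pairs with a fourth (5 + 4 = 9).
The quality also flips — perfect stays perfect — giving a perfect fourth.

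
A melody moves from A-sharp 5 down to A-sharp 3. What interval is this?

Descending from A#5 to A#3 is the same interval as ascending A#3 to A#5.
A to A is the same letter name, plus 2 octaves: a fifteenth.
The perfect fifteenth spans 24 semitones, and A#3 to A#5 is exactly 24 semitones — so this is a perfect fifteenth.
(Equivalently, a compound perfect octave: a perfect octave plus an octave.)

perfect 15th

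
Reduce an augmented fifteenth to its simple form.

augmented 8th

Subtracting seven from the interval number removes an octave: 15 − 7 = 8.
That makes an augmented fifteenth a compound augmented octave — an octave plus an augmented octave.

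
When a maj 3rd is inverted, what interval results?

The rule of nine gives the new number: 9 − 3 = 6, so a third becomes a sixth.
The quality also flips — major becomes minor — giving a minor sixth.

minor 6th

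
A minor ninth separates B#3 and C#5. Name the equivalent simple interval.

minor 2nd

Subtracting seven from the interval number removes an octave: 9 − 7 = 2.
So a minor ninth is an octave plus a minor second. The quality is unchanged.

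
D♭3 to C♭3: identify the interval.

Descending from Db3 to Cb3 is the same interval as ascending Cb3 to Db3.
C to D spans two letter names (C-D) — that makes it a second of some quality.
The major second spans 2 semitones, and Cb3 to Db3 is exactly 2 semitones — so this is a major second.

M2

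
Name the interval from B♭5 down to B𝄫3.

augmented 15th

Descending from Bb5 to Bbb3 is the same interval as ascending Bbb3 to Bb5.
B to B is the same letter name, plus 2 octaves, so the interval is some kind of fifteenth.
The perfect fifteenth is 24 semitones; here we have 25, one semitone wider: augmented.
(Equivalently, a compound augmented octave: an augmented octave plus an octave.)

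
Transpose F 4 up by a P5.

C 5

The fifth takes the letter from F up to C.
A perfect fifth spans 7 semitones, so from F4 the target pitch is C5.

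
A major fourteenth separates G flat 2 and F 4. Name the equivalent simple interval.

major seventh

Subtracting seven from the interval number removes an octave: 14 − 7 = 7.
So a major fourteenth is an octave plus a major seventh. The quality is unchanged.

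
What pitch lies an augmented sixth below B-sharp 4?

D 4

Counting six letter names down from B lands on D.
Moving 10 semitones down from B#4 (the size of an augmented sixth) reaches D4.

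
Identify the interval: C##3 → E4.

diminished tenth

C to E spans three letter names (C-D-E), plus an octave: a tenth.
C##3 to E4 spans 14 semitones — two semitones narrower than the major tenth (16) — giving a diminished tenth.
(Equivalently, a compound diminished third: a diminished third plus an octave.)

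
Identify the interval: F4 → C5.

perfect fifth

F to C spans five letter names (F-G-A-B-C) — that makes it a fifth of some quality.
The perfect fifth spans 7 semitones, and F4 to C5 is exactly 7 semitones — so this is a perfect fifth.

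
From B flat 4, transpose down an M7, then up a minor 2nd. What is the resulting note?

D double-flat 4

Down a major seventh from Bb4: Cb4 (11 semitones down).
Up a minor second from Cb4: Dbb4 (1 semitone up).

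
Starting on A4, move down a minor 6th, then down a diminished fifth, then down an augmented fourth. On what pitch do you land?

A minor sixth down from A4 is C#4.
A diminished fifth down from C#4 is F##3.
An augmented fourth down from F##3 is C#3.

C#3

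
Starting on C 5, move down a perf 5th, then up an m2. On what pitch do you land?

C5 down a perfect fifth → F4 (7 semitones).
A minor second up from F4 is Gb4.

G flat 4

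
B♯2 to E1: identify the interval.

Descending from B#2 to E1 is the same interval as ascending E1 to B#2.
E to B spans five letter names (E-F-G-A-B), plus an octave — that makes it a twelfth of some quality.
A perfect twelfth would be 19 semitones; E1 to B#2 is 20, one semitone wider, so the interval is augmented.
(Equivalently, a compound augmented fifth: an augmented fifth plus an octave.)

A12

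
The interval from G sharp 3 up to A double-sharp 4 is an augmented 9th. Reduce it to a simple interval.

A2

Each octave removed subtracts seven from the number: 9 − 7 = 2.
So an augmented ninth is an octave plus an augmented second. The quality is unchanged.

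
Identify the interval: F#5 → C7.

d12

F to C spans five letter names (F-G-A-B-C), plus an octave: a twelfth.
The perfect twelfth is 19 semitones; here we have 18, one semitone narrower: diminished.
(Equivalently, a compound diminished fifth: a diminished fifth plus an octave.)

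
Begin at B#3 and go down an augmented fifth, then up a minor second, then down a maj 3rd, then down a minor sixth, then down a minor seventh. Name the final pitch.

An augmented fifth down from B#3 is E3.
Up a minor second from E3: F3 (1 semitone up).
Down a major third from F3: Db3 (4 semitones down).
Db3 down a minor sixth → F2 (8 semitones).
A minor seventh down from F2 is G1.

G1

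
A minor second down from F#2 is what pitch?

The second takes the letter from F down to E.
A minor second is 1 semitone; 1 semitone down from F#2 gives E#2.

E#2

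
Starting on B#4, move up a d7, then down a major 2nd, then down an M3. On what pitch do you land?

B#4 up a diminished seventh → A5 (9 semitones).
A5 down a major second → G5 (2 semitones).
Down a major third from G5: Eb5 (4 semitones down).

Eb5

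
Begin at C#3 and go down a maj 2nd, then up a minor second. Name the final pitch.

A major second down from C#3 is B2.
Up a minor second from B2: C3 (1 semitone up).

C3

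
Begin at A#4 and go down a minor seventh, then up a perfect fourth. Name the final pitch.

E#4

A minor seventh down from A#4 is B#3.
A perfect fourth up from B#3 is E#4.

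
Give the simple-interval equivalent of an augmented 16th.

Take out 2 octaves (14 from the number): 16 − 14 = 2.
That makes an augmented sixteenth a compound augmented second — 2 octaves plus an augmented second.

augmented 2nd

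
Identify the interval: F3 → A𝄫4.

diminished 10th

F to A spans three letter names (F-G-A), plus an octave — that makes it a tenth of some quality.
A major tenth would be 16 semitones; F3 to Abb4 is 14, two semitones narrower, so the interval is diminished.
(Equivalently, a compound diminished third: a diminished third plus an octave.)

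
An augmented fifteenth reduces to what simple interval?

augmented 8th

Subtracting seven from the interval number removes an octave: 15 − 7 = 8.
That makes an augmented fifteenth a compound augmented octave — an octave plus an augmented octave.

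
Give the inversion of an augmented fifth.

diminished fourth

Interval numbers invert to sum to nine: 5 + 4 = 9, so a fifth inverts to a fourth.
The quality also flips — augmented becomes diminished — giving a diminished fourth.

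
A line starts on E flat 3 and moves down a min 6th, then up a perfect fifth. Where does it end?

D 3

A minor sixth down from Eb3 is G2.
A perfect fifth up from G2 is D3.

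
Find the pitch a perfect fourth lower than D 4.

Counting four letter names down from D lands on A.
A perfect fourth spans 5 semitones, so from D4 the target pitch is A3.

A 3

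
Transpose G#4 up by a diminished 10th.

Bb5

Counting three letter names plus an octave up from G lands on B.
A diminished tenth is 14 semitones; 14 semitones up from G#4 gives Bb5.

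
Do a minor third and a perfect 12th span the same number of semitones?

No

A minor third spans 3 semitones; a perfect twelfth spans 19 semitones. They differ by 16.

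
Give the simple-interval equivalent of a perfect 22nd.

Subtracting seven from the interval number removes an octave: 22 − 14 = 8.
Quality carries through unchanged, so the simple form is a perfect octave.

perfect 8th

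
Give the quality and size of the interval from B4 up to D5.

minor third

B to D spans three letter names (B-C-D), so the interval is some kind of third.
At 3 semitones, B4→D5 falls one short of a major third: minor.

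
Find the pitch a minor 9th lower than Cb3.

Two letters down from C (plus an octave) reaches B.
Moving 13 semitones down from Cb3 (the size of a minor ninth) reaches Bb1.

Bb1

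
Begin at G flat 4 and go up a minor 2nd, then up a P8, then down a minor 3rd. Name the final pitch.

F flat 5

Up a minor second from Gb4: Abb4 (1 semitone up).
Up a perfect octave from Abb4: Abb5 (12 semitones up).
Abb5 down a minor third → Fb5 (3 semitones).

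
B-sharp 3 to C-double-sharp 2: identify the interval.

minor 14th

Descending from B#3 to C##2 is the same interval as ascending C##2 to B#3.
C to B spans seven letter names (C-D-E-F-G-A-B), plus an octave: a fourteenth.
A major fourteenth would be 23 semitones, but C##2 to B#3 is 22 — one semitone narrower, making it a minor fourteenth.
(Equivalently, a compound minor seventh: a minor seventh plus an octave.)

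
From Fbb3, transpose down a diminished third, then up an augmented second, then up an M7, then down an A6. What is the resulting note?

Down a diminished third from Fbb3: Db3 (2 semitones down).
An augmented second up from Db3 is E3.
Up a major seventh from E3: D#4 (11 semitones up).
D#4 down an augmented sixth → F3 (10 semitones).

F3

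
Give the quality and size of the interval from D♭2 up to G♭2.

perfect fourth

D to G spans four letter names (D-E-F-G), so the interval is some kind of fourth.
Counting semitones, Db2→Gb2 is 5, which is the perfect fourth.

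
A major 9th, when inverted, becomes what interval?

minor 7th

First reduce the compound major ninth to its simple form, a major second.
Inverted interval numbers add to nine, so a second pairs with a seventh (2 + 7 = 9).
And major becomes minor under inversion, so we get a minor seventh.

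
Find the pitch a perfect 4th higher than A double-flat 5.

D double-flat 6

Counting four letter names up from A lands on D.
Moving 5 semitones up from Abb5 (the size of a perfect fourth) reaches Dbb6.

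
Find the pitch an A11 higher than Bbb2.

Four letters up from B (plus an octave) reaches E.
Moving 18 semitones up from Bbb2 (the size of an augmented eleventh) reaches Eb4.

Eb4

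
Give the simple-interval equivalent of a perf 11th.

P4

Each octave removed subtracts seven from the number: 11 − 7 = 4.
Quality carries through unchanged, so the simple form is a perfect fourth.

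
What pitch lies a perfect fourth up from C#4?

The fourth takes the letter from C up to F.
Moving 5 semitones up from C#4 (the size of a perfect fourth) reaches F#4.

F#4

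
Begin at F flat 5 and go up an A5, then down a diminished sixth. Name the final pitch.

Up an augmented fifth from Fb5: C6 (8 semitones up).
C6 down a diminished sixth → E#5 (7 semitones).

E sharp 5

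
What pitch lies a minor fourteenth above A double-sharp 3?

G double-sharp 5

Counting seven letter names plus an octave up from A lands on G.
A minor fourteenth spans 22 semitones, so from A##3 the target pitch is G##5.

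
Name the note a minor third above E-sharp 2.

G-sharp 2

Three letter names up from E: G.
A minor third is 3 semitones; 3 semitones up from E#2 gives G#2.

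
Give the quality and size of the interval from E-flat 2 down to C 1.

minor tenth

Descending from Eb2 to C1 is the same interval as ascending C1 to Eb2.
C to E spans three letter names (C-D-E), plus an octave — that makes it a tenth of some quality.
C1 to Eb2 is 15 semitones, a half step short of the major tenth (16), so this is minor.
(Equivalently, a compound minor third: a minor third plus an octave.)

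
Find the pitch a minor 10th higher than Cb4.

Ebb5

Counting three letter names plus an octave up from C lands on E.
Moving 15 semitones up from Cb4 (the size of a minor tenth) reaches Ebb5.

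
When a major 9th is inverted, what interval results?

First reduce the compound major ninth to its simple form, a major second.
The rule of nine gives the new number: 9 − 2 = 7, so a second becomes a seventh.
Quality inverts too: major becomes minor. That makes the inversion a minor seventh.

minor seventh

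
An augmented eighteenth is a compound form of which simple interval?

Take out 2 octaves (14 from the number): 18 − 14 = 4.
Quality carries through unchanged, so the simple form is an augmented fourth.

augmented fourth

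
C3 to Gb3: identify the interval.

diminished 5th

C to G spans five letter names (C-D-E-F-G), so the interval is some kind of fifth.
C3 to Gb3 spans 6 semitones — one semitone narrower than the perfect fifth (7) — giving a diminished fifth.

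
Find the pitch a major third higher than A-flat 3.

The third takes the letter from A up to C.
A major third spans 4 semitones, so from Ab3 the target pitch is C4.

C 4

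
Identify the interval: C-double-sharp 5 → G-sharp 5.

C to G spans five letter names (C-D-E-F-G) — that makes it a fifth of some quality.
C##5 to G#5 spans 6 semitones — one semitone narrower than the perfect fifth (7) — giving a diminished fifth.

diminished fifth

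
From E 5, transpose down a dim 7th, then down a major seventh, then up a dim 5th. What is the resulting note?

E5 down a diminished seventh → F##4 (9 semitones).
F##4 down a major seventh → G#3 (11 semitones).
G#3 up a diminished fifth → D4 (6 semitones).

D 4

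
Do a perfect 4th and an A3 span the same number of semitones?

Yes

A perfect fourth = 5 semitones = an augmented third; enharmonically equal.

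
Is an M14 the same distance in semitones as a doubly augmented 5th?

No

A major fourteenth is 23 semitones but a doubly augmented fifth is 9 semitones — different sizes.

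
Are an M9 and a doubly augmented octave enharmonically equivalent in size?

Yes

A major ninth = 14 semitones = a doubly augmented octave; enharmonically equal.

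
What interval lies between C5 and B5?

C to B spans seven letter names (C-D-E-F-G-A-B), so the interval is some kind of seventh.
The major seventh spans 11 semitones, and C5 to B5 is exactly 11 semitones — so this is a major seventh.

major seventh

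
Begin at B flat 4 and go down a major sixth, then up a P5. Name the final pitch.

Down a major sixth from Bb4: Db4 (9 semitones down).
Db4 up a perfect fifth → Ab4 (7 semitones).

A flat 4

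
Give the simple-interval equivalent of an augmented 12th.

Each octave removed subtracts seven from the number: 12 − 7 = 5.
Quality carries through unchanged, so the simple form is an augmented fifth.

augmented 5th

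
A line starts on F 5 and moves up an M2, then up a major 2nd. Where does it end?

A 5

Up a major second from F5: G5 (2 semitones up).
A major second up from G5 is A5.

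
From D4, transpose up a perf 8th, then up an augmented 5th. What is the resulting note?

Up a perfect octave from D4: D5 (12 semitones up).
Up an augmented fifth from D5: A#5 (8 semitones up).

A#5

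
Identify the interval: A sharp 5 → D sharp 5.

Descending from A#5 to D#5 is the same interval as ascending D#5 to A#5.
D to A spans five letter names (D-E-F-G-A) — that makes it a fifth of some quality.
The perfect fifth spans 7 semitones, and D#5 to A#5 is exactly 7 semitones — so this is a perfect fifth.

perfect fifth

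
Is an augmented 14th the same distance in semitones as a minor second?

No

An augmented fourteenth spans 24 semitones; a minor second spans 1 semitone. They differ by 23.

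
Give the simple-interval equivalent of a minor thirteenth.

minor 6th

Subtracting seven from the interval number removes an octave: 13 − 7 = 6.
Quality carries through unchanged, so the simple form is a minor sixth.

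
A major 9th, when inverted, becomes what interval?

minor seventh

First reduce the compound major ninth to its simple form, a major second.
Inverted interval numbers add to nine, so a second pairs with a seventh (2 + 7 = 9).
Quality inverts too: major becomes minor. That makes the inversion a minor seventh.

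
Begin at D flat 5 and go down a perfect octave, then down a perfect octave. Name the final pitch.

Db5 down a perfect octave → Db4 (12 semitones).
Down a perfect octave from Db4: Db3 (12 semitones down).

D flat 3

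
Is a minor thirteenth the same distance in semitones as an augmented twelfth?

A minor thirteenth spans 20 semitones, and an augmented twelfth also spans 20 semitones — they're enharmonic.

Yes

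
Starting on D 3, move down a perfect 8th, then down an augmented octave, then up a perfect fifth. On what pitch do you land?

A perfect octave down from D3 is D2.
D2 down an augmented octave → Db1 (13 semitones).
A perfect fifth up from Db1 is Ab1.

A flat 1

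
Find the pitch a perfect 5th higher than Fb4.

Cb5

The fifth takes the letter from F up to C.
A perfect fifth is 7 semitones; 7 semitones up from Fb4 gives Cb5.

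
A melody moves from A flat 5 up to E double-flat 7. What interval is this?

A to E spans five letter names (A-B-C-D-E), plus an octave, so the interval is some kind of twelfth.
The perfect twelfth is 19 semitones; here we have 18, one semitone narrower: diminished.
(Equivalently, a compound diminished fifth: a diminished fifth plus an octave.)

diminished twelfth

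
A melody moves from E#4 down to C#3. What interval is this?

Descending from E#4 to C#3 is the same interval as ascending C#3 to E#4.
C to E spans three letter names (C-D-E), plus an octave, so the interval is some kind of tenth.
Counting semitones, C#3→E#4 is 16, which is the major tenth.
(Equivalently, a compound major third: a major third plus an octave.)

M10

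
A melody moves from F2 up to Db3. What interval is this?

F to D spans six letter names (F-G-A-B-C-D) — that makes it a sixth of some quality.
F2 to Db3 is 8 semitones, a half step short of the major sixth (9), so this is minor.

minor sixth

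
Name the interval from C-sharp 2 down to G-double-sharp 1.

Descending from C#2 to G##1 is the same interval as ascending G##1 to C#2.
G to C spans four letter names (G-A-B-C) — that makes it a fourth of some quality.
The perfect fourth is 5 semitones; here we have 4, one semitone narrower: diminished.

diminished 4th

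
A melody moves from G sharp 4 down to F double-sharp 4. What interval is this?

minor 2nd

Descending from G#4 to F##4 is the same interval as ascending F##4 to G#4.
F to G spans two letter names (F-G), so the interval is some kind of second.
At 1 semitone, F##4→G#4 falls one short of a major second: minor.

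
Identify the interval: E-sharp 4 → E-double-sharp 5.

E to E is the same letter name, plus an octave — that makes it an octave of some quality.
A perfect octave would be 12 semitones; E#4 to E##5 is 13, one semitone wider, so the interval is augmented.

A8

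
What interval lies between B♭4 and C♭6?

B to C spans two letter names (B-C), plus an octave, so the interval is some kind of ninth.
Bb4 to Cb6 is 13 semitones, a half step short of the major ninth (14), so this is minor.
(Equivalently, a compound minor second: a minor second plus an octave.)

minor 9th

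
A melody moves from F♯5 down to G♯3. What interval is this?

minor fourteenth

Descending from F#5 to G#3 is the same interval as ascending G#3 to F#5.
G to F spans seven letter names (G-A-B-C-D-E-F), plus an octave — that makes it a fourteenth of some quality.
At 22 semitones, G#3→F#5 falls one short of a major fourteenth: minor.
(Equivalently, a compound minor seventh: a minor seventh plus an octave.)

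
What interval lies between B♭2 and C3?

major second

B to C spans two letter names (B-C) — that makes it a second of some quality.
Bb2 to C3 is 2 semitones, matching the major second exactly, so the quality is major.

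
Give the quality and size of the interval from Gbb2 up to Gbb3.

G to G is the same letter name, plus an octave, so the interval is some kind of octave.
The perfect octave spans 12 semitones, and Gbb2 to Gbb3 is exactly 12 semitones — so this is a perfect octave.

perfect 8th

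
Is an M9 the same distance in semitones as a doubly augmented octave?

Both span 14 semitones: a major ninth and a doubly augmented octave are the same chromatic distance.

Yes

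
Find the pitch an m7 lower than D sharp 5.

E sharp 4

Counting seven letter names down from D lands on E.
A minor seventh is 10 semitones; 10 semitones down from D#5 gives E#4.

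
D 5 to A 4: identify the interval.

Descending from D5 to A4 is the same interval as ascending A4 to D5.
A to D spans four letter names (A-B-C-D) — that makes it a fourth of some quality.
The perfect fourth spans 5 semitones, and A4 to D5 is exactly 5 semitones — so this is a perfect fourth.

perfect fourth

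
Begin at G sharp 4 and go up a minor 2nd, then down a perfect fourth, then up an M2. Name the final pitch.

G#4 up a minor second → A4 (1 semitone).
A4 down a perfect fourth → E4 (5 semitones).
Up a major second from E4: F#4 (2 semitones up).

F sharp 4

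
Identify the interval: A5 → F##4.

diminished tenth

Descending from A5 to F##4 is the same interval as ascending F##4 to A5.
F to A spans three letter names (F-G-A), plus an octave — that makes it a tenth of some quality.
A major tenth would be 16 semitones; F##4 to A5 is 14, two semitones narrower, so the interval is diminished.
(Equivalently, a compound diminished third: a diminished third plus an octave.)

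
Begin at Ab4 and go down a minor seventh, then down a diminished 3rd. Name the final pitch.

Ab4 down a minor seventh → Bb3 (10 semitones).
Down a diminished third from Bb3: G#3 (2 semitones down).

G#3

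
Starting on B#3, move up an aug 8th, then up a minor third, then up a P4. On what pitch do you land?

Up an augmented octave from B#3: B##4 (13 semitones up).
A minor third up from B##4 is D##5.
D##5 up a perfect fourth → G##5 (5 semitones).

G##5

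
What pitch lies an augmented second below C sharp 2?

Counting two letter names down from C lands on B.
An augmented second is 3 semitones; 3 semitones down from C#2 gives Bb1.

B flat 1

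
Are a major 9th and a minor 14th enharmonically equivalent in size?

A major ninth spans 14 semitones; a minor fourteenth spans 22 semitones. They differ by 8.

No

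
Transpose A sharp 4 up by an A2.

Counting two letter names up from A lands on B.
An augmented second is 3 semitones; 3 semitones up from A#4 gives B##4.

B double-sharp 4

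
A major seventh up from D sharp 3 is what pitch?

C double-sharp 4

The seventh takes the letter from D up to C.
Moving 11 semitones up from D#3 (the size of a major seventh) reaches C##4.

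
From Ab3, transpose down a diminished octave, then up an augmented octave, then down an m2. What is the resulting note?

A diminished octave down from Ab3 is A2.
A2 up an augmented octave → A#3 (13 semitones).
A minor second down from A#3 is G##3.

G##3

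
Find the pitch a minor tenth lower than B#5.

G##4

Counting three letter names plus an octave down from B lands on G.
A minor tenth spans 15 semitones, so from B#5 the target pitch is G##4.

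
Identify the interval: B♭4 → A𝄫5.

B to A spans seven letter names (B-C-D-E-F-G-A): a seventh.
The major seventh is 11 semitones; here we have 9, two semitones narrower: diminished.

diminished seventh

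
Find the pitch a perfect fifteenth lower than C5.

A fifteenth keeps the letter name C, two octaves down from C.
Moving 24 semitones down from C5 (the size of a perfect fifteenth) reaches C3.

C3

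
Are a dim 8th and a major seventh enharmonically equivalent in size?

A diminished octave spans 11 semitones, and a major seventh also spans 11 semitones — they're enharmonic.

Yes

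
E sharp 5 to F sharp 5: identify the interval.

E to F spans two letter names (E-F): a second.
E#5 to F#5 is 1 semitone, a half step short of the major second (2), so this is minor.

minor 2nd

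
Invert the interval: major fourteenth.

m2

First reduce the compound major fourteenth to its simple form, a major seventh.
The rule of nine gives the new number: 9 − 7 = 2, so a seventh becomes a second.
The quality also flips — major becomes minor — giving a minor second.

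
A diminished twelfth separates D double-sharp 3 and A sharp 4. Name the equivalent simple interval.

diminished fifth

Take out an octave (7 from the number): 12 − 7 = 5.
Quality carries through unchanged, so the simple form is a diminished fifth.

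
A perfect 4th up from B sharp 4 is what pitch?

E sharp 5

Counting four letter names up from B lands on E.
A perfect fourth is 5 semitones; 5 semitones up from B#4 gives E#5.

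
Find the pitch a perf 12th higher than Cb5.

Counting five letter names plus an octave up from C lands on G.
A perfect twelfth spans 19 semitones, so from Cb5 the target pitch is Gb6.

Gb6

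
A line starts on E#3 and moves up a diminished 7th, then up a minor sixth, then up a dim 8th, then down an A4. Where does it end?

Fbb5

A diminished seventh up from E#3 is D4.
Up a minor sixth from D4: Bb4 (8 semitones up).
Bb4 up a diminished octave → Bbb5 (11 semitones).
Bbb5 down an augmented fourth → Fbb5 (6 semitones).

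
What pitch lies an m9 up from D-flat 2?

Counting two letter names plus an octave up from D lands on E.
A minor ninth is 13 semitones; 13 semitones up from Db2 gives Ebb3.

E-double-flat 3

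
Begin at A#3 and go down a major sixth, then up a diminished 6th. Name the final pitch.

Ab3

A#3 down a major sixth → C#3 (9 semitones).
A diminished sixth up from C#3 is Ab3.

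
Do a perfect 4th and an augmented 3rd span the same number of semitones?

Yes

A perfect fourth spans 5 semitones, and an augmented third also spans 5 semitones — they're enharmonic.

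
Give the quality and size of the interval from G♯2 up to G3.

G to G is the same letter name, plus an octave, so the interval is some kind of octave.
The perfect octave is 12 semitones; here we have 11, one semitone narrower: diminished.

diminished octave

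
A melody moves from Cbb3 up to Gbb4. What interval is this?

P12

C to G spans five letter names (C-D-E-F-G), plus an octave, so the interval is some kind of twelfth.
Counting semitones, Cbb3→Gbb4 is 19, which is the perfect twelfth.
(Equivalently, a compound perfect fifth: a perfect fifth plus an octave.)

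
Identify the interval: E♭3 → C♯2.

diminished tenth

Descending from Eb3 to C#2 is the same interval as ascending C#2 to Eb3.
C to E spans three letter names (C-D-E), plus an octave: a tenth.
A major tenth would be 16 semitones; C#2 to Eb3 is 14, two semitones narrower, so the interval is diminished.
(Equivalently, a compound diminished third: a diminished third plus an octave.)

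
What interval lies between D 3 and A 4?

perfect 12th

D to A spans five letter names (D-E-F-G-A), plus an octave, so the interval is some kind of twelfth.
The perfect twelfth spans 19 semitones, and D3 to A4 is exactly 19 semitones — so this is a perfect twelfth.
(Equivalently, a compound perfect fifth: a perfect fifth plus an octave.)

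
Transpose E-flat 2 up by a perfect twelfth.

B-flat 3

Counting five letter names plus an octave up from E lands on B.
A perfect twelfth is 19 semitones; 19 semitones up from Eb2 gives Bb3.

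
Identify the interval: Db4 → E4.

augmented second

D to E spans two letter names (D-E): a second.
A major second would be 2 semitones; Db4 to E4 is 3, one semitone wider, so the interval is augmented.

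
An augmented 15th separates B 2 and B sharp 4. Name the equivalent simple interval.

augmented 8th

Subtracting seven from the interval number removes an octave: 15 − 7 = 8.
So an augmented fifteenth is an octave plus an augmented octave. The quality is unchanged.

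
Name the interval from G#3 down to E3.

Descending from G#3 to E3 is the same interval as ascending E3 to G#3.
E to G spans three letter names (E-F-G): a third.
The major third spans 4 semitones, and E3 to G#3 is exactly 4 semitones — so this is a major third.

M3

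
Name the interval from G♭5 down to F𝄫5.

Descending from Gb5 to Fbb5 is the same interval as ascending Fbb5 to Gb5.
F to G spans two letter names (F-G), so the interval is some kind of second.
A major second would be 2 semitones; Fbb5 to Gb5 is 3, one semitone wider, so the interval is augmented.

augmented second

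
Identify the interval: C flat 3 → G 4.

C to G spans five letter names (C-D-E-F-G), plus an octave — that makes it a twelfth of some quality.
A perfect twelfth would be 19 semitones; Cb3 to G4 is 20, one semitone wider, so the interval is augmented.
(Equivalently, a compound augmented fifth: an augmented fifth plus an octave.)

A12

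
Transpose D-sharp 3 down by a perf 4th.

Four letter names down from D: A.
A perfect fourth spans 5 semitones, so from D#3 the target pitch is A#2.

A-sharp 2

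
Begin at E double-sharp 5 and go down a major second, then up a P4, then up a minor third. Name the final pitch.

B sharp 5

E##5 down a major second → D##5 (2 semitones).
D##5 up a perfect fourth → G##5 (5 semitones).
G##5 up a minor third → B#5 (3 semitones).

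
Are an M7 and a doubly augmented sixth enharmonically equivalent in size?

Both span 11 semitones: a major seventh and a doubly augmented sixth are the same chromatic distance.

Yes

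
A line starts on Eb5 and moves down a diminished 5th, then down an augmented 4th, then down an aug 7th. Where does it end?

Down a diminished fifth from Eb5: A4 (6 semitones down).
Down an augmented fourth from A4: Eb4 (6 semitones down).
Down an augmented seventh from Eb4: Fbb3 (12 semitones down).

Fbb3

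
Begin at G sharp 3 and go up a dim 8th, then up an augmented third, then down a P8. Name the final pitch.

G#3 up a diminished octave → G4 (11 semitones).
Up an augmented third from G4: B#4 (5 semitones up).
Down a perfect octave from B#4: B#3 (12 semitones down).

B sharp 3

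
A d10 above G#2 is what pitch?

Bb3

Three letters up from G (plus an octave) reaches B.
A diminished tenth spans 14 semitones, so from G#2 the target pitch is Bb3.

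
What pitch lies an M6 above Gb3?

Six letter names up from G: E.
A major sixth spans 9 semitones, so from Gb3 the target pitch is Eb4.

Eb4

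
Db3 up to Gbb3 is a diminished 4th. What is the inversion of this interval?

Inverted interval numbers add to nine, so a fourth pairs with a fifth (4 + 5 = 9).
And diminished becomes augmented under inversion, so we get an augmented fifth.

A5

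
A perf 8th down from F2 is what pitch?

F1

An octave keeps the letter name F, an octave down from F.
A perfect octave spans 12 semitones, so from F2 the target pitch is F1.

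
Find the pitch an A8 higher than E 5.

An octave keeps the letter name E, an octave up from E.
An augmented octave spans 13 semitones, so from E5 the target pitch is E#6.

E-sharp 6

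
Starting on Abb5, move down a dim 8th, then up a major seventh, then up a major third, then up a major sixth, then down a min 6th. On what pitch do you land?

B#5

Abb5 down a diminished octave → Ab4 (11 semitones).
Up a major seventh from Ab4: G5 (11 semitones up).
G5 up a major third → B5 (4 semitones).
A major sixth up from B5 is G#6.
A minor sixth down from G#6 is B#5.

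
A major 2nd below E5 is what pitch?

Two letter names down from E: D.
Moving 2 semitones down from E5 (the size of a major second) reaches D5.

D5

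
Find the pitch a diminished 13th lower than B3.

Six letters down from B (plus an octave) reaches D.
A diminished thirteenth spans 19 semitones, so from B3 the target pitch is D##2.

D##2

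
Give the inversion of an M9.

minor seventh

First reduce the compound major ninth to its simple form, a major second.
Interval numbers invert to sum to nine: 2 + 7 = 9, so a second inverts to a seventh.
The quality also flips — major becomes minor — giving a minor seventh.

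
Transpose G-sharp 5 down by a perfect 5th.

C-sharp 5

Five letter names down from G: C.
A perfect fifth spans 7 semitones, so from G#5 the target pitch is C#5.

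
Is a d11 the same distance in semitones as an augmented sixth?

No

A diminished eleventh spans 16 semitones; an augmented sixth spans 10 semitones. They differ by 6.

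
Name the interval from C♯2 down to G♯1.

perfect fourth

Descending from C#2 to G#1 is the same interval as ascending G#1 to C#2.
G to C spans four letter names (G-A-B-C) — that makes it a fourth of some quality.
G#1 to C#2 is 5 semitones, matching the perfect fourth exactly, so the quality is perfect.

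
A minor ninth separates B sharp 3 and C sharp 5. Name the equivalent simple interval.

minor second

Each octave removed subtracts seven from the number: 9 − 7 = 2.
That makes a minor ninth a compound minor second — an octave plus a minor second.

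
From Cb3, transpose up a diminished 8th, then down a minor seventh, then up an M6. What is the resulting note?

A diminished octave up from Cb3 is Cbb4.
Down a minor seventh from Cbb4: Dbb3 (10 semitones down).
A major sixth up from Dbb3 is Bbb3.

Bbb3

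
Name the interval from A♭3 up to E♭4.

A to E spans five letter names (A-B-C-D-E): a fifth.
Ab3 to Eb4 is 7 semitones, matching the perfect fifth exactly, so the quality is perfect.

perfect fifth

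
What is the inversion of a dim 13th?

First reduce the compound diminished thirteenth to its simple form, a diminished sixth.
Inverted interval numbers add to nine, so a sixth pairs with a third (6 + 3 = 9).
And diminished becomes augmented under inversion, so we get an augmented third.

A3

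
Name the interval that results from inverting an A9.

diminished 7th

First reduce the compound augmented ninth to its simple form, an augmented second.
Inverted interval numbers add to nine, so a second pairs with a seventh (2 + 7 = 9).
Quality inverts too: augmented becomes diminished. That makes the inversion a diminished seventh.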